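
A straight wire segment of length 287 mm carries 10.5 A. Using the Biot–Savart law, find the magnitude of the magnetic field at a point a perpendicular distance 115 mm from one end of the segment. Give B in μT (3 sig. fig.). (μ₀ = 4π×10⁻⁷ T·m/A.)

For a finite straight segment, B = (μ₀I/4πd)(sinθ₁ + sinθ₂), where θ₁, θ₂ are the angles from the perpendicular to each end.
The perpendicular foot is at one end, so the two end-offsets along the wire are 0 and L = 0.287 m.
sinθ₁ = 0/√(0²+0.115²) = 0.0000; sinθ₂ = 0.287/√(0.287²+0.115²) = 0.9283.
B = (4π×10⁻⁷ × 10.5) / (4π × 0.115) × (0.0000 + 0.9283) = 8.48×10⁻⁶ T.

B ≈ 8.48 μT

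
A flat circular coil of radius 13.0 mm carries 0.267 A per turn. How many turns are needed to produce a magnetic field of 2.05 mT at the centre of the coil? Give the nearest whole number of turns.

For an N-turn coil, B = Nμ₀I/(2R). A single turn gives B₁ = 1.29×10⁻⁵ T with R = 0.013 m.
N = B/B₁ = 2.05×10⁻³ / 1.29×10⁻⁵ = 158.86.

N = 159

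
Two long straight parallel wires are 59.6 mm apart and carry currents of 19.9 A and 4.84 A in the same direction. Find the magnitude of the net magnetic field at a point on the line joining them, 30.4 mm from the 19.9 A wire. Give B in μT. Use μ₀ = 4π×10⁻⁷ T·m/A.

Each long wire gives B = μ₀I/(2πd). Distances are d₁ = 0.0304 m and d₂ = 0.0292 m.
B₁ = 1.31×10⁻⁴ T, B₂ = 3.32×10⁻⁵ T.
Between parallel currents the two contributions point in opposite directions, so they subtract. B = |B₁ − B₂| = |1.31×10⁻⁴ − 3.32×10⁻⁵| = 9.78×10⁻⁵ T.

B ≈ 97.8 μT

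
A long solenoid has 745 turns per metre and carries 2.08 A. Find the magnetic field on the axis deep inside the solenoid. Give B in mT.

Inside a long solenoid, B = μ₀nI with n = 745 turns/m.
B = 4π×10⁻⁷ × 745 × 2.08 = 1.95×10⁻³ T.

B ≈ 1.95 mT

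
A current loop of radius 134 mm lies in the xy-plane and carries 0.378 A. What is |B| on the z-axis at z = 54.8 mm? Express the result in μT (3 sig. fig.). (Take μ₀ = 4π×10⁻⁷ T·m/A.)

B ≈ 1.41 μT

On the axis of a circular loop, B = μ₀IR² / [2(R²+z²)^(3/2)].
R² + z² = (0.134)² + (0.0548)² = 0.02096 m², and (R²+z²)^(3/2) = 3.03×10⁻³ m³.
B = (4π×10⁻⁷ × 0.378 × 0.01796) / (2 × 3.03×10⁻³) = 1.41×10⁻⁶ T.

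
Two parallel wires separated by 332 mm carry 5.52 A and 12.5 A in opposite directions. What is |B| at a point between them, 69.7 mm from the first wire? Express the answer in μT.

Each long wire gives B = μ₀I/(2πd). Distances are d₁ = 0.0697 m and d₂ = 0.2623 m.
B₁ = 1.58×10⁻⁵ T, B₂ = 9.53×10⁻⁶ T.
Between antiparallel currents both contributions point the same way, so they add. B = B₁ + B₂ = 1.58×10⁻⁵ + 9.53×10⁻⁶ = 2.54×10⁻⁵ T.

B ≈ 25.4 μT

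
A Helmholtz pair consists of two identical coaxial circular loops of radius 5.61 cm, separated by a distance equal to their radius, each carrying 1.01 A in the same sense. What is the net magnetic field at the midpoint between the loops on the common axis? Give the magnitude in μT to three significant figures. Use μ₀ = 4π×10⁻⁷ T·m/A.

B ≈ 16.2 μT

Each loop contributes B = μ₀IR²/[2(R²+z²)^(3/2)] on the axis, with z measured from that loop.
Loop 1 (z = 0.02805 m): B₁ = 8.09×10⁻⁶ T. Loop 2 (z = 0.02805 m): B₂ = 8.09×10⁻⁶ T.
The fields add: B = B₁ + B₂ = 1.62×10⁻⁵ T.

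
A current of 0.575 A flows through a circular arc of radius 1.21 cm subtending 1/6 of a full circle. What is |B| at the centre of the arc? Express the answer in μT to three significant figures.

The Biot–Savart field of a circular arc at its centre is B = μ₀Iφ/(4πR), with φ = 1.047 rad.
B = (4π×10⁻⁷ × 0.575 × 1.047) / (4π × 0.0121) = 4.98×10⁻⁶ T.

B ≈ 4.98 μT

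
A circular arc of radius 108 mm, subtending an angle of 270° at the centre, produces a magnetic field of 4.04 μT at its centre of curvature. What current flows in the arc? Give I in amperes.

For a circular arc, B = μ₀Iφ/(4πR) with φ in radians; here φ = 4.712 rad.
So I = 4πRB/(μ₀φ) = 4π × 0.108 × 4.04×10⁻⁶ / (4π×10⁻⁷ × 4.712) = 0.926 A.

I ≈ 0.926 A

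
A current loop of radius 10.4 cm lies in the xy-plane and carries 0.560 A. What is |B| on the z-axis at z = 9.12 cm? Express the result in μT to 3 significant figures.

On the axis of a circular loop, B = μ₀IR² / [2(R²+z²)^(3/2)].
R² + z² = (0.104)² + (0.0912)² = 0.01913 m², and (R²+z²)^(3/2) = 2.65×10⁻³ m³.
B = (4π×10⁻⁷ × 0.560 × 0.01082) / (2 × 2.65×10⁻³) = 1.44×10⁻⁶ T.

B ≈ 1.44 μT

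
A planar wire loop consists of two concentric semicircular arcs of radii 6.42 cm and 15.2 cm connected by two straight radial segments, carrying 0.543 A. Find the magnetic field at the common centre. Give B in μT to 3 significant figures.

B ≈ 1.53 μT

The radial connectors point toward the centre, so dl × r̂ = 0 and they contribute nothing.
Each semicircle gives μ₀I/(4R): inner arc 2.66×10⁻⁶ T, outer arc 1.12×10⁻⁶ T.
The two arcs carry current in opposite angular senses, so their fields oppose: B = |2.66×10⁻⁶ − 1.12×10⁻⁶| = 1.53×10⁻⁶ T.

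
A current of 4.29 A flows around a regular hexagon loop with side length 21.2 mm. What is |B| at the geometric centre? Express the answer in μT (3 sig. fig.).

B ≈ 140 μT

Each side is a finite straight segment at perpendicular distance d = a/(2 tan(π/6)) = 0.01836 m from the centre, with end-angles ±π/6.
One side contributes B₁ = (μ₀I/4πd)·2 sin(π/6) = 2.34×10⁻⁵ T.
All 6 sides add in the same direction: B = 6 × 2.34×10⁻⁵ = 1.40×10⁻⁴ T.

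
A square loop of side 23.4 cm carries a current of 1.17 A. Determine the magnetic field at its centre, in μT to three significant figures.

Each side is a finite straight segment at perpendicular distance d = a/(2 tan(π/4)) = 0.117 m from the centre, with end-angles ±π/4.
One side contributes B₁ = (μ₀I/4πd)·2 sin(π/4) = 1.41×10⁻⁶ T.
All 4 sides add in the same direction: B = 4 × 1.41×10⁻⁶ = 5.66×10⁻⁶ T.

B ≈ 5.66 μT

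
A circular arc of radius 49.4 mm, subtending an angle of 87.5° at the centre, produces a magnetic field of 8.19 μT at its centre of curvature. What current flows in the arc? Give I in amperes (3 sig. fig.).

For a circular arc, B = μ₀Iφ/(4πR) with φ in radians; here φ = 1.527 rad.
So I = 4πRB/(μ₀φ) = 4π × 0.0494 × 8.19×10⁻⁶ / (4π×10⁻⁷ × 1.527) = 2.65 A.

I ≈ 2.65 A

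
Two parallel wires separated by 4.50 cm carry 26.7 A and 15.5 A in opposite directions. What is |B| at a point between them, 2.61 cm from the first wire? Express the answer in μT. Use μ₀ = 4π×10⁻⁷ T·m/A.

B ≈ 369 μT

Each long wire gives B = μ₀I/(2πd). Distances are d₁ = 0.0261 m and d₂ = 0.0189 m.
B₁ = 2.05×10⁻⁴ T, B₂ = 1.64×10⁻⁴ T.
Between antiparallel currents both contributions point the same way, so they add. B = B₁ + B₂ = 2.05×10⁻⁴ + 1.64×10⁻⁴ = 3.69×10⁻⁴ T.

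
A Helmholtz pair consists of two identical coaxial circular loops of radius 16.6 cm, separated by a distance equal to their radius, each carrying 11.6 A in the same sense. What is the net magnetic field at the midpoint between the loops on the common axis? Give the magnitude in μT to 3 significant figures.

B ≈ 62.8 μT

Each loop contributes B = μ₀IR²/[2(R²+z²)^(3/2)] on the axis, with z measured from that loop.
Loop 1 (z = 0.083 m): B₁ = 3.14×10⁻⁵ T. Loop 2 (z = 0.083 m): B₂ = 3.14×10⁻⁵ T.
The fields add: B = B₁ + B₂ = 6.28×10⁻⁵ T.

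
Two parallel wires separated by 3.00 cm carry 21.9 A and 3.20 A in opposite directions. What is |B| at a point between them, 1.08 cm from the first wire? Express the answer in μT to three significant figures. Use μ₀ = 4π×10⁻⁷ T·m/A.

B ≈ 439 μT

Each long wire gives B = μ₀I/(2πd). Distances are d₁ = 0.0108 m and d₂ = 0.0192 m.
B₁ = 4.06×10⁻⁴ T, B₂ = 3.33×10⁻⁵ T.
Between antiparallel currents both contributions point the same way, so they add. B = B₁ + B₂ = 4.06×10⁻⁴ + 3.33×10⁻⁵ = 4.39×10⁻⁴ T.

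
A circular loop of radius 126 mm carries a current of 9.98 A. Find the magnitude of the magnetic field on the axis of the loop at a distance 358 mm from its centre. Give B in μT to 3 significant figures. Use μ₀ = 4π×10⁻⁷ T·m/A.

On the axis of a circular loop, B = μ₀IR² / [2(R²+z²)^(3/2)].
R² + z² = (0.126)² + (0.358)² = 0.144 m², and (R²+z²)^(3/2) = 5.47×10⁻² m³.
B = (4π×10⁻⁷ × 9.98 × 0.01588) / (2 × 5.47×10⁻²) = 1.82×10⁻⁶ T.

B ≈ 1.82 μT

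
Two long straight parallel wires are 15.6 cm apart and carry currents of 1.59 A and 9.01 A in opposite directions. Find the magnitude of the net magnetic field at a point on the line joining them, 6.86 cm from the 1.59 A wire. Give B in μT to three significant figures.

B ≈ 25.3 μT

Each long wire gives B = μ₀I/(2πd). Distances are d₁ = 0.0686 m and d₂ = 0.0874 m.
B₁ = 4.64×10⁻⁶ T, B₂ = 2.06×10⁻⁵ T.
Between antiparallel currents both contributions point the same way, so they add. B = B₁ + B₂ = 4.64×10⁻⁶ + 2.06×10⁻⁵ = 2.53×10⁻⁵ T.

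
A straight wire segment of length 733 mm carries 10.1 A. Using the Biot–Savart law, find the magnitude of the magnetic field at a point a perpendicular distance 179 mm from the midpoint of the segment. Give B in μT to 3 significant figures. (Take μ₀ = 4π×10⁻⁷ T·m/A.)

B ≈ 10.1 μT

For a finite straight segment, B = (μ₀I/4πd)(sinθ₁ + sinθ₂), where θ₁, θ₂ are the angles from the perpendicular to each end.
The perpendicular from the point meets the wire at its midpoint, so each end is L/2 = 0.3665 m away along the wire.
sinθ₁ = 0.3665/√(0.3665²+0.179²) = 0.8986; sinθ₂ = 0.3665/√(0.3665²+0.179²) = 0.8986.
B = (4π×10⁻⁷ × 10.1) / (4π × 0.179) × (0.8986 + 0.8986) = 1.01×10⁻⁵ T.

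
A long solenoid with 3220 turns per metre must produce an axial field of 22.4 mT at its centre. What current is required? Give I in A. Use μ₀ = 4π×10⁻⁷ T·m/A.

Inside a long solenoid B = μ₀nI with n = 3220 m⁻¹, so I = B/(μ₀n).
I = 2.24×10⁻² / (4π×10⁻⁷ × 3220) = 5.54 A.

I ≈ 5.54 A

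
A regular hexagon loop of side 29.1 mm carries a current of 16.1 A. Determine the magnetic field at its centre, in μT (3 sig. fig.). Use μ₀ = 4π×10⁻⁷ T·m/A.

Each side is a finite straight segment at perpendicular distance d = a/(2 tan(π/6)) = 0.0252 m from the centre, with end-angles ±π/6.
One side contributes B₁ = (μ₀I/4πd)·2 sin(π/6) = 6.39×10⁻⁵ T.
All 6 sides add in the same direction: B = 6 × 6.39×10⁻⁵ = 3.83×10⁻⁴ T.

B ≈ 383 μT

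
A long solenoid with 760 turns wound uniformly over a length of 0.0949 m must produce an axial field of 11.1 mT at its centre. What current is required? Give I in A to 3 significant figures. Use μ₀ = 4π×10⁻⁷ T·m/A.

I ≈ 1.10 A

Inside a long solenoid B = μ₀nI with n = 8008 m⁻¹, so I = B/(μ₀n).
I = 1.11×10⁻² / (4π×10⁻⁷ × 8008) = 1.10 A.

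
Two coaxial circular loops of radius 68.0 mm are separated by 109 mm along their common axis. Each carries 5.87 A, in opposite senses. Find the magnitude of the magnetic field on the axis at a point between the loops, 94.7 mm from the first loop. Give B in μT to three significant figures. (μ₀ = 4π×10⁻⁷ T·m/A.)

Each loop contributes B = μ₀IR²/[2(R²+z²)^(3/2)] on the axis, with z measured from that loop.
Loop 1 (z = 0.0947 m): B₁ = 1.08×10⁻⁵ T. Loop 2 (z = 0.0143 m): B₂ = 5.08×10⁻⁵ T.
The fields oppose: B = |B₁ − B₂| = 4.01×10⁻⁵ T.

B ≈ 40.1 μT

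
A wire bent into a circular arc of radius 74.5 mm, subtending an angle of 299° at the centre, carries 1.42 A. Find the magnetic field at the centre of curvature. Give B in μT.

B ≈ 9.95 μT

The Biot–Savart field of a circular arc at its centre is B = μ₀Iφ/(4πR), with φ = 5.219 rad.
B = (4π×10⁻⁷ × 1.42 × 5.219) / (4π × 0.0745) = 9.95×10⁻⁶ T.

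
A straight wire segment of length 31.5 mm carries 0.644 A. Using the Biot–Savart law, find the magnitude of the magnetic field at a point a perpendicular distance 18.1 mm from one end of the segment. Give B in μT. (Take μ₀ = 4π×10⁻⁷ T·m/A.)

B ≈ 3.08 μT

For a finite straight segment, B = (μ₀I/4πd)(sinθ₁ + sinθ₂), where θ₁, θ₂ are the angles from the perpendicular to each end.
The perpendicular foot is at one end, so the two end-offsets along the wire are 0 and L = 0.0315 m.
sinθ₁ = 0/√(0²+0.0181²) = 0.0000; sinθ₂ = 0.0315/√(0.0315²+0.0181²) = 0.8671.
B = (4π×10⁻⁷ × 0.644) / (4π × 0.0181) × (0.0000 + 0.8671) = 3.08×10⁻⁶ T.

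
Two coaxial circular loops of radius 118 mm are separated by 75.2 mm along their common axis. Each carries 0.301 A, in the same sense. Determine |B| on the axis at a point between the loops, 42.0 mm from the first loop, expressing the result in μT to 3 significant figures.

B ≈ 2.77 μT

Each loop contributes B = μ₀IR²/[2(R²+z²)^(3/2)] on the axis, with z measured from that loop.
Loop 1 (z = 0.042 m): B₁ = 1.34×10⁻⁶ T. Loop 2 (z = 0.0332 m): B₂ = 1.43×10⁻⁶ T.
The fields add: B = B₁ + B₂ = 2.77×10⁻⁶ T.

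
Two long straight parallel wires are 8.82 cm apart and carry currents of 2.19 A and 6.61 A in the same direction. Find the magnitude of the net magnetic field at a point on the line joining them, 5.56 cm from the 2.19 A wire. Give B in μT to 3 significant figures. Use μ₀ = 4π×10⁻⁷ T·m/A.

B ≈ 32.7 μT

Each long wire gives B = μ₀I/(2πd). Distances are d₁ = 0.0556 m and d₂ = 0.0326 m.
B₁ = 7.88×10⁻⁶ T, B₂ = 4.06×10⁻⁵ T.
Between parallel currents the two contributions point in opposite directions, so they subtract. B = |B₁ − B₂| = |7.88×10⁻⁶ − 4.06×10⁻⁵| = 3.27×10⁻⁵ T.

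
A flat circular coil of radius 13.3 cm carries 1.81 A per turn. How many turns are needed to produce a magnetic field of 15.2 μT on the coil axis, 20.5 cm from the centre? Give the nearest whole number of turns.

N = 11

For an N-turn coil, B = Nμ₀IR²/[2(R²+z²)^(3/2)]. A single turn gives B₁ = 1.38×10⁻⁶ T with R = 0.133 m, z = 0.205 m.
N = B/B₁ = 1.52×10⁻⁵ / 1.38×10⁻⁶ = 11.03.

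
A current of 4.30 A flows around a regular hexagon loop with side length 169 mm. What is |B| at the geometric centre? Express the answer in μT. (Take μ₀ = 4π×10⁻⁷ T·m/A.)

B ≈ 17.6 μT

Each side is a finite straight segment at perpendicular distance d = a/(2 tan(π/6)) = 0.1464 m from the centre, with end-angles ±π/6.
One side contributes B₁ = (μ₀I/4πd)·2 sin(π/6) = 2.94×10⁻⁶ T.
All 6 sides add in the same direction: B = 6 × 2.94×10⁻⁶ = 1.76×10⁻⁵ T.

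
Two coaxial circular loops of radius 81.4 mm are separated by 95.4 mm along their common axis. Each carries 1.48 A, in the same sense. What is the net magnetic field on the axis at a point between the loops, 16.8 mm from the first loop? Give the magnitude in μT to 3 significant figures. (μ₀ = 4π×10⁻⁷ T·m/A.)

B ≈ 15.0 μT

Each loop contributes B = μ₀IR²/[2(R²+z²)^(3/2)] on the axis, with z measured from that loop.
Loop 1 (z = 0.0168 m): B₁ = 1.07×10⁻⁵ T. Loop 2 (z = 0.0786 m): B₂ = 4.25×10⁻⁶ T.
The fields add: B = B₁ + B₂ = 1.50×10⁻⁵ T.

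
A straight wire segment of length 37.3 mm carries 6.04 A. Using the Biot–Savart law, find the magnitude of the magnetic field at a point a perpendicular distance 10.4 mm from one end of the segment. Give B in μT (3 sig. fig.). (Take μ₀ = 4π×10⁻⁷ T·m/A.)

B ≈ 55.9 μT

For a finite straight segment, B = (μ₀I/4πd)(sinθ₁ + sinθ₂), where θ₁, θ₂ are the angles from the perpendicular to each end.
The perpendicular foot is at one end, so the two end-offsets along the wire are 0 and L = 0.0373 m.
sinθ₁ = 0/√(0²+0.0104²) = 0.0000; sinθ₂ = 0.0373/√(0.0373²+0.0104²) = 0.9633.
B = (4π×10⁻⁷ × 6.04) / (4π × 0.0104) × (0.0000 + 0.9633) = 5.59×10⁻⁵ T.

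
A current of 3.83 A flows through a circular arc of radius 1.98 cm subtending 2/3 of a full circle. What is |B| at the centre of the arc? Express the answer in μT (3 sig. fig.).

B ≈ 81.0 μT

The Biot–Savart field of a circular arc at its centre is B = μ₀Iφ/(4πR), with φ = 4.189 rad.
B = (4π×10⁻⁷ × 3.83 × 4.189) / (4π × 0.0198) = 8.10×10⁻⁵ T.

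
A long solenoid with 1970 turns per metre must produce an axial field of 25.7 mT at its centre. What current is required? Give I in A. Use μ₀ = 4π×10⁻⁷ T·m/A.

I ≈ 10.4 A

Inside a long solenoid B = μ₀nI with n = 1970 m⁻¹, so I = B/(μ₀n).
I = 2.57×10⁻² / (4π×10⁻⁷ × 1970) = 10.4 A.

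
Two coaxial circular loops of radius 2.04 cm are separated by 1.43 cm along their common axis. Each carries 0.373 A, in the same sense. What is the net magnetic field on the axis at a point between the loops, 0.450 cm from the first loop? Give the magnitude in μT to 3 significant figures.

B ≈ 19.1 μT

Each loop contributes B = μ₀IR²/[2(R²+z²)^(3/2)] on the axis, with z measured from that loop.
Loop 1 (z = 0.0045 m): B₁ = 1.07×10⁻⁵ T. Loop 2 (z = 0.0098 m): B₂ = 8.41×10⁻⁶ T.
The fields add: B = B₁ + B₂ = 1.91×10⁻⁵ T.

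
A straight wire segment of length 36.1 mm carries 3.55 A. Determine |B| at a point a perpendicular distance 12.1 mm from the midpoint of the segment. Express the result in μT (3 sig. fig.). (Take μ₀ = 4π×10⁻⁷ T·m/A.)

For a finite straight segment, B = (μ₀I/4πd)(sinθ₁ + sinθ₂), where θ₁, θ₂ are the angles from the perpendicular to each end.
The perpendicular from the point meets the wire at its midpoint, so each end is L/2 = 0.01805 m away along the wire.
sinθ₁ = 0.01805/√(0.01805²+0.0121²) = 0.8306; sinθ₂ = 0.01805/√(0.01805²+0.0121²) = 0.8306.
B = (4π×10⁻⁷ × 3.55) / (4π × 0.0121) × (0.8306 + 0.8306) = 4.87×10⁻⁵ T.

B ≈ 48.7 μT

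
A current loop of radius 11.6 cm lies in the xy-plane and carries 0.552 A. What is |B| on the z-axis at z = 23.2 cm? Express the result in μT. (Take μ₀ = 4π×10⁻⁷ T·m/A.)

On the axis of a circular loop, B = μ₀IR² / [2(R²+z²)^(3/2)].
R² + z² = (0.116)² + (0.232)² = 0.06728 m², and (R²+z²)^(3/2) = 1.75×10⁻² m³.
B = (4π×10⁻⁷ × 0.552 × 0.01346) / (2 × 1.75×10⁻²) = 2.67×10⁻⁷ T.

B ≈ 0.267 μT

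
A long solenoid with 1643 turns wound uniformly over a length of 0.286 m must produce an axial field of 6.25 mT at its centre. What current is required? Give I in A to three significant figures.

Inside a long solenoid B = μ₀nI with n = 5745 m⁻¹, so I = B/(μ₀n).
I = 6.25×10⁻³ / (4π×10⁻⁷ × 5745) = 0.866 A.

I ≈ 0.866 A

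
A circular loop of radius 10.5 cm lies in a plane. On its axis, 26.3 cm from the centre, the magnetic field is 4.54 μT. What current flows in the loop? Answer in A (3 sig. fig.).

I ≈ 14.9 A

On the axis of a loop, B = μ₀IR²/[2(R²+z²)^(3/2)], so I = 2B(R²+z²)^(3/2)/(μ₀R²).
R² + z² = 0.01102 + 0.06917 = 0.08019 m²; raised to 3/2 gives 2.27×10⁻² m³.
I = 2 × 4.54×10⁻⁶ × 2.27×10⁻² / (1.26×10⁻⁶ × 0.01102) = 14.9 A.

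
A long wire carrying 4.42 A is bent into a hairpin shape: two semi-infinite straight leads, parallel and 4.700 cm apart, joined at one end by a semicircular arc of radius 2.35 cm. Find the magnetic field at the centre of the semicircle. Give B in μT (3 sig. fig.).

The semicircular arc contributes B_arc = μ₀I·π/(4πR) = μ₀I/(4R) = 5.91×10⁻⁵ T.
Each semi-infinite lead is at perpendicular distance R = 0.0235 m from the centre, with the perpendicular foot at its near end, so it contributes μ₀I/(4πR); both point the same way, together 3.76×10⁻⁵ T.
Arc and leads all point the same direction: B = 5.91×10⁻⁵ + 3.76×10⁻⁵ = 9.67×10⁻⁵ T.

B ≈ 96.7 μT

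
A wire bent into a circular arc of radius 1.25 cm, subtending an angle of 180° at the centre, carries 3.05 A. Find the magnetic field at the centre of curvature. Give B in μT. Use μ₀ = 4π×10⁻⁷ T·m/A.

The Biot–Savart field of a circular arc at its centre is B = μ₀Iφ/(4πR), with φ = 3.142 rad.
B = (4π×10⁻⁷ × 3.05 × 3.142) / (4π × 0.0125) = 7.67×10⁻⁵ T.

B ≈ 76.7 μT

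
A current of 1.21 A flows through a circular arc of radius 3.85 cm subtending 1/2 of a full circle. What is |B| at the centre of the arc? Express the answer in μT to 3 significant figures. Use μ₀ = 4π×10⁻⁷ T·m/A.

B ≈ 9.87 μT

The Biot–Savart field of a circular arc at its centre is B = μ₀Iφ/(4πR), with φ = 3.142 rad.
B = (4π×10⁻⁷ × 1.21 × 3.142) / (4π × 0.0385) = 9.87×10⁻⁶ T.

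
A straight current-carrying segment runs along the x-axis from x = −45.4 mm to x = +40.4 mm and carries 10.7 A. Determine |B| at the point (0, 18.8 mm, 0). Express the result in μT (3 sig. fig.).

For a finite straight segment, B = (μ₀I/4πd)(sinθ₁ + sinθ₂), where θ₁, θ₂ are the angles from the perpendicular to each end.
The perpendicular distance is d = 0.0188 m; the end-offsets along the wire are a = 0.0454 m and b = 0.0404 m.
sinθ₁ = 0.0454/√(0.0454²+0.0188²) = 0.9239; sinθ₂ = 0.0404/√(0.0404²+0.0188²) = 0.9066.
B = (4π×10⁻⁷ × 10.7) / (4π × 0.0188) × (0.9239 + 0.9066) = 1.04×10⁻⁴ T.

B ≈ 104 μT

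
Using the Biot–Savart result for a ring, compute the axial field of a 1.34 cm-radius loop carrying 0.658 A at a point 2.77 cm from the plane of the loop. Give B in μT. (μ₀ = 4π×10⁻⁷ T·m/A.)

On the axis of a circular loop, B = μ₀IR² / [2(R²+z²)^(3/2)].
R² + z² = (0.0134)² + (0.0277)² = 0.0009469 m², and (R²+z²)^(3/2) = 2.91×10⁻⁵ m³.
B = (4π×10⁻⁷ × 0.658 × 0.0001796) / (2 × 2.91×10⁻⁵) = 2.55×10⁻⁶ T.

B ≈ 2.55 μT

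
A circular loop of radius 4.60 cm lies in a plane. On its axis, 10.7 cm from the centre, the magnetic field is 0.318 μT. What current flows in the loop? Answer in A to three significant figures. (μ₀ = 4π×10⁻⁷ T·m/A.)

On the axis of a loop, B = μ₀IR²/[2(R²+z²)^(3/2)], so I = 2B(R²+z²)^(3/2)/(μ₀R²).
R² + z² = 0.002116 + 0.01145 = 0.01356 m²; raised to 3/2 gives 1.58×10⁻³ m³.
I = 2 × 3.18×10⁻⁷ × 1.58×10⁻³ / (1.26×10⁻⁶ × 0.002116) = 0.378 A.

I ≈ 0.378 A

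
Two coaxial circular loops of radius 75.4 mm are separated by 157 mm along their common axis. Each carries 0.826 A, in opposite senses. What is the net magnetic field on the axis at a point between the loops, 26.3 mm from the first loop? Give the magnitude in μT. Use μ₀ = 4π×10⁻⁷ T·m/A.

Each loop contributes B = μ₀IR²/[2(R²+z²)^(3/2)] on the axis, with z measured from that loop.
Loop 1 (z = 0.0263 m): B₁ = 5.79×10⁻⁶ T. Loop 2 (z = 0.1307 m): B₂ = 8.59×10⁻⁷ T.
The fields oppose: B = |B₁ − B₂| = 4.94×10⁻⁶ T.

B ≈ 4.94 μT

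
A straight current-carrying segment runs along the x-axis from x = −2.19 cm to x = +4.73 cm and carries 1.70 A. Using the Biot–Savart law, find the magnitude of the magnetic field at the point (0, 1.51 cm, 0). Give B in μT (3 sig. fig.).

For a finite straight segment, B = (μ₀I/4πd)(sinθ₁ + sinθ₂), where θ₁, θ₂ are the angles from the perpendicular to each end.
The perpendicular distance is d = 0.0151 m; the end-offsets along the wire are a = 0.0219 m and b = 0.0473 m.
sinθ₁ = 0.0219/√(0.0219²+0.0151²) = 0.8233; sinθ₂ = 0.0473/√(0.0473²+0.0151²) = 0.9526.
B = (4π×10⁻⁷ × 1.70) / (4π × 0.0151) × (0.8233 + 0.9526) = 2.00×10⁻⁵ T.

B ≈ 20.0 μT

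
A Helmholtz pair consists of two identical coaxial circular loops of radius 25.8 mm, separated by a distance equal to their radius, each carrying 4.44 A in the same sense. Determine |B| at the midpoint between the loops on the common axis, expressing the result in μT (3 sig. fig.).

B ≈ 155 μT

Each loop contributes B = μ₀IR²/[2(R²+z²)^(3/2)] on the axis, with z measured from that loop.
Loop 1 (z = 0.0129 m): B₁ = 7.74×10⁻⁵ T. Loop 2 (z = 0.0129 m): B₂ = 7.74×10⁻⁵ T.
The fields add: B = B₁ + B₂ = 1.55×10⁻⁴ T.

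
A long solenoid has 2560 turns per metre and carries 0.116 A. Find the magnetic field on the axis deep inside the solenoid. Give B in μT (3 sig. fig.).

Inside a long solenoid, B = μ₀nI with n = 2560 turns/m.
B = 4π×10⁻⁷ × 2560 × 0.116 = 3.73×10⁻⁴ T.

B ≈ 373 μT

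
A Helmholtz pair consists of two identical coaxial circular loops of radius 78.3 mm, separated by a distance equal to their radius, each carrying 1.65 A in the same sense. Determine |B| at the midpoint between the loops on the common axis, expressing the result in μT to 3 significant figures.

Each loop contributes B = μ₀IR²/[2(R²+z²)^(3/2)] on the axis, with z measured from that loop.
Loop 1 (z = 0.03915 m): B₁ = 9.47×10⁻⁶ T. Loop 2 (z = 0.03915 m): B₂ = 9.47×10⁻⁶ T.
The fields add: B = B₁ + B₂ = 1.89×10⁻⁵ T.

B ≈ 18.9 μT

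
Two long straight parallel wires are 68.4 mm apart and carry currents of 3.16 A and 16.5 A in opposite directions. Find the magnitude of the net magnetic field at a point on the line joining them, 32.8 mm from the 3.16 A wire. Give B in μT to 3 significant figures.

Each long wire gives B = μ₀I/(2πd). Distances are d₁ = 0.0328 m and d₂ = 0.0356 m.
B₁ = 1.93×10⁻⁵ T, B₂ = 9.27×10⁻⁵ T.
Between antiparallel currents both contributions point the same way, so they add. B = B₁ + B₂ = 1.93×10⁻⁵ + 9.27×10⁻⁵ = 1.12×10⁻⁴ T.

B ≈ 112 μT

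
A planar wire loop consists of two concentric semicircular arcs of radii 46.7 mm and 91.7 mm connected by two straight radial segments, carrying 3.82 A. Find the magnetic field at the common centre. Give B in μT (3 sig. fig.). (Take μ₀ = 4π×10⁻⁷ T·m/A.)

B ≈ 12.6 μT

The radial connectors point toward the centre, so dl × r̂ = 0 and they contribute nothing.
Each semicircle gives μ₀I/(4R): inner arc 2.57×10⁻⁵ T, outer arc 1.31×10⁻⁵ T.
The two arcs carry current in opposite angular senses, so their fields oppose: B = |2.57×10⁻⁵ − 1.31×10⁻⁵| = 1.26×10⁻⁵ T.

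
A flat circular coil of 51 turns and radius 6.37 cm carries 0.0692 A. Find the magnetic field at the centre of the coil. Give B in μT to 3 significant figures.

B ≈ 34.8 μT

For an N-turn flat coil, B = Nμ₀I/(2R) with R = 0.0637 m.
B = 51 × 6.83×10⁻⁷ T = 3.48×10⁻⁵ T.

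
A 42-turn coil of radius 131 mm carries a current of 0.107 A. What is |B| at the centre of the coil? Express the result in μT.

B ≈ 21.6 μT

For an N-turn flat coil, B = Nμ₀I/(2R) with R = 0.131 m.
B = 42 × 5.13×10⁻⁷ T = 2.16×10⁻⁵ T.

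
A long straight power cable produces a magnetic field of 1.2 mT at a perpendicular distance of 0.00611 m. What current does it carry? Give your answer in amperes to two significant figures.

For a long straight wire B = μ₀I/(2πd), so I = 2πdB/μ₀.
I = 2π × 0.00611 × 1.20×10⁻³ / (4π×10⁻⁷) = 36.7 A.

I ≈ 37 A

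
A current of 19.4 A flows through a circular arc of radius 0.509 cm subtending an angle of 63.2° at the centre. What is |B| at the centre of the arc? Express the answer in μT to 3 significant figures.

The Biot–Savart field of a circular arc at its centre is B = μ₀Iφ/(4πR), with φ = 1.103 rad.
B = (4π×10⁻⁷ × 19.4 × 1.103) / (4π × 0.00509) = 4.20×10⁻⁴ T.

B ≈ 420 μT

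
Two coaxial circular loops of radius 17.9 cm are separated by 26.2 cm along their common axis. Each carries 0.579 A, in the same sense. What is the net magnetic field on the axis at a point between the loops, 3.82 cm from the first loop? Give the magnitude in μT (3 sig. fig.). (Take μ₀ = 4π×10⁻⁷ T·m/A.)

Each loop contributes B = μ₀IR²/[2(R²+z²)^(3/2)] on the axis, with z measured from that loop.
Loop 1 (z = 0.0382 m): B₁ = 1.90×10⁻⁶ T. Loop 2 (z = 0.2238 m): B₂ = 4.95×10⁻⁷ T.
The fields add: B = B₁ + B₂ = 2.40×10⁻⁶ T.

B ≈ 2.40 μT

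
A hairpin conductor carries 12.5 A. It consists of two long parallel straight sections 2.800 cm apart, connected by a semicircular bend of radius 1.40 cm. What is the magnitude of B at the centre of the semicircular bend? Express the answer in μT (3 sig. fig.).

B ≈ 459 μT

The semicircular arc contributes B_arc = μ₀I·π/(4πR) = μ₀I/(4R) = 2.80×10⁻⁴ T.
Each semi-infinite lead is at perpendicular distance R = 0.014 m from the centre, with the perpendicular foot at its near end, so it contributes μ₀I/(4πR); both point the same way, together 1.79×10⁻⁴ T.
Arc and leads all point the same direction: B = 2.80×10⁻⁴ + 1.79×10⁻⁴ = 4.59×10⁻⁴ T.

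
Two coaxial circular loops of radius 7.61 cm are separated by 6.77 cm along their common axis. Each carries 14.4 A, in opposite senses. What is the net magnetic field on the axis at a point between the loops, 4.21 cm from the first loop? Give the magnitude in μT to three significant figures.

B ≈ 21.6 μT

Each loop contributes B = μ₀IR²/[2(R²+z²)^(3/2)] on the axis, with z measured from that loop.
Loop 1 (z = 0.0421 m): B₁ = 7.97×10⁻⁵ T. Loop 2 (z = 0.0256 m): B₂ = 1.01×10⁻⁴ T.
The fields oppose: B = |B₁ − B₂| = 2.16×10⁻⁵ T.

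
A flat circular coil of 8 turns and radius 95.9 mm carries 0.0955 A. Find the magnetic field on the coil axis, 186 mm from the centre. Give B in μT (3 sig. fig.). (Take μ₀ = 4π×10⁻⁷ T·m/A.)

For an N-turn flat coil, B = Nμ₀IR²/[2(R²+z²)^(3/2)] with R = 0.0959 m, z = 0.186 m.
B = 8 × 6.02×10⁻⁸ T = 4.82×10⁻⁷ T.

B ≈ 0.482 μT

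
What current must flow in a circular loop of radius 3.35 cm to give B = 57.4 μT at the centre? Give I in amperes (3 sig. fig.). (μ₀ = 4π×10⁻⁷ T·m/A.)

I ≈ 3.06 A

At the centre of a circular loop B = μ₀I/(2R), so I = 2RB/μ₀.
With R = 0.0335 m, I = 2 × 0.0335 × 5.74×10⁻⁵ / (4π×10⁻⁷) = 3.06 A.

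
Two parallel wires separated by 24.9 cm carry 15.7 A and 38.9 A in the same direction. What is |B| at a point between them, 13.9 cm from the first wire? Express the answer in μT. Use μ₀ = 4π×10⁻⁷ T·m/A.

Each long wire gives B = μ₀I/(2πd). Distances are d₁ = 0.139 m and d₂ = 0.11 m.
B₁ = 2.26×10⁻⁵ T, B₂ = 7.07×10⁻⁵ T.
Between parallel currents the two contributions point in opposite directions, so they subtract. B = |B₁ − B₂| = |2.26×10⁻⁵ − 7.07×10⁻⁵| = 4.81×10⁻⁵ T.

B ≈ 48.1 μT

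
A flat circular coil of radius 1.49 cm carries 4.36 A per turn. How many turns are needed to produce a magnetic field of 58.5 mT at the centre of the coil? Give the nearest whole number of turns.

N = 318

For an N-turn coil, B = Nμ₀I/(2R). A single turn gives B₁ = 1.84×10⁻⁴ T with R = 0.0149 m.
N = B/B₁ = 5.85×10⁻² / 1.84×10⁻⁴ = 318.18.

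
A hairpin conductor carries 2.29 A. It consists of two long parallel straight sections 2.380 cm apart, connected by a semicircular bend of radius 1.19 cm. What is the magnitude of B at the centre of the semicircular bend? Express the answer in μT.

B ≈ 98.9 μT

The semicircular arc contributes B_arc = μ₀I·π/(4πR) = μ₀I/(4R) = 6.05×10⁻⁵ T.
Each semi-infinite lead is at perpendicular distance R = 0.0119 m from the centre, with the perpendicular foot at its near end, so it contributes μ₀I/(4πR); both point the same way, together 3.85×10⁻⁵ T.
Arc and leads all point the same direction: B = 6.05×10⁻⁵ + 3.85×10⁻⁵ = 9.89×10⁻⁵ T.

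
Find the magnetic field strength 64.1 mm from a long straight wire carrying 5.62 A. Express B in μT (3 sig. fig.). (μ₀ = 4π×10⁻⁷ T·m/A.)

B ≈ 17.5 μT

For an infinitely long straight wire, B = μ₀I/(2πd).
B = (4π×10⁻⁷ × 5.62) / (2π × 0.0641) = 1.75×10⁻⁵ T.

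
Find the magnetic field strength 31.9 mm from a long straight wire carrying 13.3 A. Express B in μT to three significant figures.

For an infinitely long straight wire, B = μ₀I/(2πd).
B = (4π×10⁻⁷ × 13.3) / (2π × 0.0319) = 8.34×10⁻⁵ T.

B ≈ 83.4 μT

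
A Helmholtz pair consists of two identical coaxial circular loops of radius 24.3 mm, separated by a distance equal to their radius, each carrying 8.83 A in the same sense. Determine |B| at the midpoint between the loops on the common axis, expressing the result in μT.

Each loop contributes B = μ₀IR²/[2(R²+z²)^(3/2)] on the axis, with z measured from that loop.
Loop 1 (z = 0.01215 m): B₁ = 1.63×10⁻⁴ T. Loop 2 (z = 0.01215 m): B₂ = 1.63×10⁻⁴ T.
The fields add: B = B₁ + B₂ = 3.27×10⁻⁴ T.

B ≈ 327 μT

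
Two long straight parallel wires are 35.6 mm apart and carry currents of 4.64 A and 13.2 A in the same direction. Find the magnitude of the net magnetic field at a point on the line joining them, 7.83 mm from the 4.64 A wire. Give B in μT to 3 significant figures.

B ≈ 23.5 μT

Each long wire gives B = μ₀I/(2πd). Distances are d₁ = 0.00783 m and d₂ = 0.02777 m.
B₁ = 1.19×10⁻⁴ T, B₂ = 9.51×10⁻⁵ T.
Between parallel currents the two contributions point in opposite directions, so they subtract. B = |B₁ − B₂| = |1.19×10⁻⁴ − 9.51×10⁻⁵| = 2.35×10⁻⁵ T.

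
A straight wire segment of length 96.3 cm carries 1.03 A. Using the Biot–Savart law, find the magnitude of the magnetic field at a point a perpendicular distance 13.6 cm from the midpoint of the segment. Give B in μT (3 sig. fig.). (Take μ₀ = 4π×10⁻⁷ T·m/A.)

B ≈ 1.46 μT

For a finite straight segment, B = (μ₀I/4πd)(sinθ₁ + sinθ₂), where θ₁, θ₂ are the angles from the perpendicular to each end.
The perpendicular from the point meets the wire at its midpoint, so each end is L/2 = 0.4815 m away along the wire.
sinθ₁ = 0.4815/√(0.4815²+0.136²) = 0.9623; sinθ₂ = 0.4815/√(0.4815²+0.136²) = 0.9623.
B = (4π×10⁻⁷ × 1.03) / (4π × 0.136) × (0.9623 + 0.9623) = 1.46×10⁻⁶ T.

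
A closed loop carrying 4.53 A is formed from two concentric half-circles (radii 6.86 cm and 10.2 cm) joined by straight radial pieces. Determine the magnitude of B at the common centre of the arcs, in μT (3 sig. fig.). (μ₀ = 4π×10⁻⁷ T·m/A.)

The radial connectors point toward the centre, so dl × r̂ = 0 and they contribute nothing.
Each semicircle gives μ₀I/(4R): inner arc 2.07×10⁻⁵ T, outer arc 1.40×10⁻⁵ T.
The two arcs carry current in opposite angular senses, so their fields oppose: B = |2.07×10⁻⁵ − 1.40×10⁻⁵| = 6.79×10⁻⁶ T.

B ≈ 6.79 μT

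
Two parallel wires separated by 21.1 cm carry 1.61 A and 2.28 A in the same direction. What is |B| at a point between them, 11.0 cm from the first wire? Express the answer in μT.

B ≈ 1.59 μT

Each long wire gives B = μ₀I/(2πd). Distances are d₁ = 0.11 m and d₂ = 0.101 m.
B₁ = 2.93×10⁻⁶ T, B₂ = 4.51×10⁻⁶ T.
Between parallel currents the two contributions point in opposite directions, so they subtract. B = |B₁ − B₂| = |2.93×10⁻⁶ − 4.51×10⁻⁶| = 1.59×10⁻⁶ T.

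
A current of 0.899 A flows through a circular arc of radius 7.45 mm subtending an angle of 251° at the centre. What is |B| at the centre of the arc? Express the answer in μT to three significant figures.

B ≈ 52.9 μT

The Biot–Savart field of a circular arc at its centre is B = μ₀Iφ/(4πR), with φ = 4.381 rad.
B = (4π×10⁻⁷ × 0.899 × 4.381) / (4π × 0.00745) = 5.29×10⁻⁵ T.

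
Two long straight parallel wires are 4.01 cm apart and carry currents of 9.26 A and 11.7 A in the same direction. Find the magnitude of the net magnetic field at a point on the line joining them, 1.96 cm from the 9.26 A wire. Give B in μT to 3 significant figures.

B ≈ 19.7 μT

Each long wire gives B = μ₀I/(2πd). Distances are d₁ = 0.0196 m and d₂ = 0.0205 m.
B₁ = 9.45×10⁻⁵ T, B₂ = 1.14×10⁻⁴ T.
Between parallel currents the two contributions point in opposite directions, so they subtract. B = |B₁ − B₂| = |9.45×10⁻⁵ − 1.14×10⁻⁴| = 1.97×10⁻⁵ T.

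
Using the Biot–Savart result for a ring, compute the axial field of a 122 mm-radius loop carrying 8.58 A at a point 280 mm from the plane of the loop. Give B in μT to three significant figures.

B ≈ 2.82 μT

On the axis of a circular loop, B = μ₀IR² / [2(R²+z²)^(3/2)].
R² + z² = (0.122)² + (0.28)² = 0.09328 m², and (R²+z²)^(3/2) = 2.85×10⁻² m³.
B = (4π×10⁻⁷ × 8.58 × 0.01488) / (2 × 2.85×10⁻²) = 2.82×10⁻⁶ T.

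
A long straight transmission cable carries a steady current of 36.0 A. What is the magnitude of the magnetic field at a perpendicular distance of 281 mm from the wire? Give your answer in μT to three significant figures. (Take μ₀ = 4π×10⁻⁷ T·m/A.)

For an infinitely long straight wire, B = μ₀I/(2πd).
B = (4π×10⁻⁷ × 36.0) / (2π × 0.281) = 2.56×10⁻⁵ T.

B ≈ 25.6 μT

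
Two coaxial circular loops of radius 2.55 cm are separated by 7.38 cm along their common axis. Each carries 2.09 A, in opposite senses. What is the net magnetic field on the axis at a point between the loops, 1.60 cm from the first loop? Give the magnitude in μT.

B ≈ 27.9 μT

Each loop contributes B = μ₀IR²/[2(R²+z²)^(3/2)] on the axis, with z measured from that loop.
Loop 1 (z = 0.016 m): B₁ = 3.13×10⁻⁵ T. Loop 2 (z = 0.0578 m): B₂ = 3.39×10⁻⁶ T.
The fields oppose: B = |B₁ − B₂| = 2.79×10⁻⁵ T.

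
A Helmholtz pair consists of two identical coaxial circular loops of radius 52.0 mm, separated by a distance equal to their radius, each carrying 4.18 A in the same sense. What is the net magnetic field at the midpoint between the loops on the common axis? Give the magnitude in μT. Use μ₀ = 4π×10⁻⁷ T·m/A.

B ≈ 72.3 μT

Each loop contributes B = μ₀IR²/[2(R²+z²)^(3/2)] on the axis, with z measured from that loop.
Loop 1 (z = 0.026 m): B₁ = 3.61×10⁻⁵ T. Loop 2 (z = 0.026 m): B₂ = 3.61×10⁻⁵ T.
The fields add: B = B₁ + B₂ = 7.23×10⁻⁵ T.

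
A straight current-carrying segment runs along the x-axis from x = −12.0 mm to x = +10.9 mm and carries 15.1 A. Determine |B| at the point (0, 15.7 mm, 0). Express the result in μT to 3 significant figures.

For a finite straight segment, B = (μ₀I/4πd)(sinθ₁ + sinθ₂), where θ₁, θ₂ are the angles from the perpendicular to each end.
The perpendicular distance is d = 0.0157 m; the end-offsets along the wire are a = 0.012 m and b = 0.0109 m.
sinθ₁ = 0.012/√(0.012²+0.0157²) = 0.6073; sinθ₂ = 0.0109/√(0.0109²+0.0157²) = 0.5703.
B = (4π×10⁻⁷ × 15.1) / (4π × 0.0157) × (0.6073 + 0.5703) = 1.13×10⁻⁴ T.

B ≈ 113 μT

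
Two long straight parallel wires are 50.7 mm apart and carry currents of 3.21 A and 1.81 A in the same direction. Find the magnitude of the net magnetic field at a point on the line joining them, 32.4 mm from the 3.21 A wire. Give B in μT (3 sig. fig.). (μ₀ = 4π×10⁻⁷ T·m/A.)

Each long wire gives B = μ₀I/(2πd). Distances are d₁ = 0.0324 m and d₂ = 0.0183 m.
B₁ = 1.98×10⁻⁵ T, B₂ = 1.98×10⁻⁵ T.
Between parallel currents the two contributions point in opposite directions, so they subtract. B = |B₁ − B₂| = |1.98×10⁻⁵ − 1.98×10⁻⁵| = 3.34×10⁻⁸ T.

B ≈ 0.0334 μT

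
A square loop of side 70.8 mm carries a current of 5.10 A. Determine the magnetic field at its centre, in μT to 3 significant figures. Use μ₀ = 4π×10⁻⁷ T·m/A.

B ≈ 81.5 μT

Each side is a finite straight segment at perpendicular distance d = a/(2 tan(π/4)) = 0.0354 m from the centre, with end-angles ±π/4.
One side contributes B₁ = (μ₀I/4πd)·2 sin(π/4) = 2.04×10⁻⁵ T.
All 4 sides add in the same direction: B = 4 × 2.04×10⁻⁵ = 8.15×10⁻⁵ T.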